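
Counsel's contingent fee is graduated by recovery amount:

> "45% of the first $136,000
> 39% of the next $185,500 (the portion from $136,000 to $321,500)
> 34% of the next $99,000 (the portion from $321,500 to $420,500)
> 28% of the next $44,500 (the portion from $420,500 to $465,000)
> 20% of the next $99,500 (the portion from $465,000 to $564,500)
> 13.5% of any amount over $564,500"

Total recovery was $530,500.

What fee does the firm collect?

First $136,000 at 45% = $61,200.00
Next $185,500 at 39% = $72,345.00
Next $99,000 at 34% = $33,660.00
Next $44,500 at 28% = $12,460.00
Remaining $65,500 at 20% = $13,100.00
Fee: $61,200.00 + $72,345.00 + $33,660.00 + $12,460.00 + $13,100.00 = $192,765.00

$192,765.00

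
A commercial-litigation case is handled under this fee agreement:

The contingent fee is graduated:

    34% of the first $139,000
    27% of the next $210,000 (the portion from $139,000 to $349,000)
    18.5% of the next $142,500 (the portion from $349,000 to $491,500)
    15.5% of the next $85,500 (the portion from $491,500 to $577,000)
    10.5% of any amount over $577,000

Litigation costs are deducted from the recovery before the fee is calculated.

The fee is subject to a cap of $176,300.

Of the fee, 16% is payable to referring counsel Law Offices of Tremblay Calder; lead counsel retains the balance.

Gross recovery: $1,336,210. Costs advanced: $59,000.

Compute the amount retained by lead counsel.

Fee base (net of costs): $1,336,210 − $59,000 = $1,277,210
First $139,000 at 34% = $47,260.00
Next $210,000 at 27% = $56,700.00
Next $142,500 at 18.5% = $26,362.50
Next $85,500 at 15.5% = $13,252.50
Remaining $700,210 at 10.5% = $73,522.05
Fee: $47,260.00 + $56,700.00 + $26,362.50 + $13,252.50 + $73,522.05 = $217,097.05
$217,097.05 exceeds the $176,300 cap, so the fee is capped at $176,300.00.
Referral share: 16% of $176,300.00 = $28,208.00; lead counsel retains $176,300.00 − $28,208.00 = $148,092.00.

$148,092.00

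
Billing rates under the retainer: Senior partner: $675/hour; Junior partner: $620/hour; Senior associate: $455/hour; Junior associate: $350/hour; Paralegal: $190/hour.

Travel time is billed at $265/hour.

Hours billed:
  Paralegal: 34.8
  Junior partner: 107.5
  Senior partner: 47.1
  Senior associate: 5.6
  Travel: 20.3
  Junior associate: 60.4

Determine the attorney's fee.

$134,122.00

Senior partner: 47.1 × $675 = $31,792.50
Junior partner: 107.5 × $620 = $66,650.00
Senior associate: 5.6 × $455 = $2,548.00
Junior associate: 60.4 × $350 = $21,140.00
Paralegal: 34.8 × $190 = $6,612.00
Subtotal: $31,792.50 + $66,650.00 + $2,548.00 + $21,140.00 + $6,612.00 = $128,742.50
Travel: 20.3 × $265 = $5,379.50
Total: $128,742.50 + $5,379.50 = $134,122.00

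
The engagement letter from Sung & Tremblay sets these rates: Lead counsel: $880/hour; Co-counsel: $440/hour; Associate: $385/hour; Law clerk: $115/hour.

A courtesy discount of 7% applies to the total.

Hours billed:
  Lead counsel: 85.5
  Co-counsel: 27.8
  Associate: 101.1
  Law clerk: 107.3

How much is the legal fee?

$129,023.55

Lead counsel: 85.5 × $880 = $75,240.00
Co-counsel: 27.8 × $440 = $12,232.00
Associate: 101.1 × $385 = $38,923.50
Law clerk: 107.3 × $115 = $12,339.50
Subtotal: $138,735.00
Less 7% discount: −$9,711.45
Total: $138,735.00 − $9,711.45 = $129,023.55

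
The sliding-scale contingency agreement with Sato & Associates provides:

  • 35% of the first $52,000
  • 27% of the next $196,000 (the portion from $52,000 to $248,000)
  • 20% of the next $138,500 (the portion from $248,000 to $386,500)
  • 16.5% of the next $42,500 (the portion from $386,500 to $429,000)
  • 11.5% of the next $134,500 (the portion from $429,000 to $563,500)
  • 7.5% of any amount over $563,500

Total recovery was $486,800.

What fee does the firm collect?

First $52,000 at 35% = $18,200.00
Next $196,000 at 27% = $52,920.00
Next $138,500 at 20% = $27,700.00
Next $42,500 at 16.5% = $7,012.50
Remaining $57,800 at 11.5% = $6,647.00
Fee: $18,200.00 + $52,920.00 + $27,700.00 + $7,012.50 + $6,647.00 = $112,479.50

$112,479.50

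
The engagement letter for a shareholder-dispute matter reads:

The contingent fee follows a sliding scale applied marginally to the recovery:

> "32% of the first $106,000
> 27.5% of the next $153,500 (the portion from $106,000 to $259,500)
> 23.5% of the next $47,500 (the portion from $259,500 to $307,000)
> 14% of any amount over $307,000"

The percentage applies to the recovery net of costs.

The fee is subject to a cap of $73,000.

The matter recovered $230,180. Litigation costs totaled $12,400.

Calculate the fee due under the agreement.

$64,659.50

Fee base (net of costs): $230,180 − $12,400 = $217,780
First $106,000 at 32% = $33,920.00
Remaining $111,780 at 27.5% = $30,739.50
Fee: $33,920.00 + $30,739.50 = $64,659.50
$64,659.50 is under the $73,000 cap.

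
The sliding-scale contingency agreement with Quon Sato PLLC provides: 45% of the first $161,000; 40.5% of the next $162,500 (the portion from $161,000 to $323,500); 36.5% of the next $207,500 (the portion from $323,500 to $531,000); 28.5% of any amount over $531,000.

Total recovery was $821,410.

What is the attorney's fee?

$296,766.85

First $161,000 at 45% = $72,450.00
Next $162,500 at 40.5% = $65,812.50
Next $207,500 at 36.5% = $75,737.50
Remaining $290,410 at 28.5% = $82,766.85
Fee: $72,450.00 + $65,812.50 + $75,737.50 + $82,766.85 = $296,766.85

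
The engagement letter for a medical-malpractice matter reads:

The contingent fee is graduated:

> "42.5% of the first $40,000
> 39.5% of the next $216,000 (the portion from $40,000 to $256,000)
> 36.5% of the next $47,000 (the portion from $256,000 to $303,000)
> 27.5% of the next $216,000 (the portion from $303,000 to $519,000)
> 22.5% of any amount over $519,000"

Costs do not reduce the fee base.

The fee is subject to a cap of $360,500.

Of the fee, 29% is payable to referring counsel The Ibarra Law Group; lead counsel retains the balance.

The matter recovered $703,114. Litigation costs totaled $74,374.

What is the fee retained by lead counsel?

Fee base is the gross recovery, $703,114; costs are reimbursed separately.
First $40,000 at 42.5% = $17,000.00
Next $216,000 at 39.5% = $85,320.00
Next $47,000 at 36.5% = $17,155.00
Next $216,000 at 27.5% = $59,400.00
Remaining $184,114 at 22.5% = $41,425.65
Fee: $17,000.00 + $85,320.00 + $17,155.00 + $59,400.00 + $41,425.65 = $220,300.65
$220,300.65 is under the $360,500 cap.
Referral share: 29% of $220,300.65 = $63,887.19; lead counsel retains $220,300.65 − $63,887.19 = $156,413.46.

$156,413.46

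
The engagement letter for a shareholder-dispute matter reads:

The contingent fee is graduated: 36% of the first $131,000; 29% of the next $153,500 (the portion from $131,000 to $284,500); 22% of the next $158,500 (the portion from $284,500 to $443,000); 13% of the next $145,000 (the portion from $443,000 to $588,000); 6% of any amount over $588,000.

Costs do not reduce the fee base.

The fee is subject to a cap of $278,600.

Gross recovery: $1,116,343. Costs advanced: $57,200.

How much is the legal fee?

Fee base is the gross recovery, $1,116,343; costs are reimbursed separately.
First $131,000 at 36% = $47,160.00
Next $153,500 at 29% = $44,515.00
Next $158,500 at 22% = $34,870.00
Next $145,000 at 13% = $18,850.00
Remaining $528,343 at 6% = $31,700.58
Fee: $47,160.00 + $44,515.00 + $34,870.00 + $18,850.00 + $31,700.58 = $177,095.58
$177,095.58 is under the $278,600 cap.

$177,095.58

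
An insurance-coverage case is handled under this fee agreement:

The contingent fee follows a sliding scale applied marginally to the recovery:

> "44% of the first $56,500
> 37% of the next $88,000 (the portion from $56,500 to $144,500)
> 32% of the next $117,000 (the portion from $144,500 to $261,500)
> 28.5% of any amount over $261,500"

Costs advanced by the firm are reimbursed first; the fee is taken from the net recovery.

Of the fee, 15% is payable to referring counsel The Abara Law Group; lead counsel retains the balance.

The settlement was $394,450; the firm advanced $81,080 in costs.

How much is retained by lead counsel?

$93,196.51

Fee base (net of costs): $394,450 − $81,080 = $313,370
First $56,500 at 44% = $24,860.00
Next $88,000 at 37% = $32,560.00
Next $117,000 at 32% = $37,440.00
Remaining $51,870 at 28.5% = $14,782.95
Fee: $24,860.00 + $32,560.00 + $37,440.00 + $14,782.95 = $109,642.95
Referral share: 15% of $109,642.95 = $16,446.44; lead counsel retains $109,642.95 − $16,446.44 = $93,196.51.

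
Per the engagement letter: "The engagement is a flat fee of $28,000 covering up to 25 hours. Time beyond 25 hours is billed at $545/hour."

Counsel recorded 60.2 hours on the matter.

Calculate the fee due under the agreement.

$47,184.00

Flat fee: $28,000.00
Excess hours: 60.2 − 25 = 35.2
Overrun: 35.2 × $545 = $19,184.00
Total: $28,000.00 + $19,184.00 = $47,184.00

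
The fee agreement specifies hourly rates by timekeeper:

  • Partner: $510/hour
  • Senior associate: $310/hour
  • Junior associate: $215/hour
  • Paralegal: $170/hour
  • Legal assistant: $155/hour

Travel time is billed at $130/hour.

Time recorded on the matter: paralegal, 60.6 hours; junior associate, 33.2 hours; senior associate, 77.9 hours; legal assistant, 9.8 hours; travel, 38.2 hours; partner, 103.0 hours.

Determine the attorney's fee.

$100,604.00

Partner: 103.0 × $510 = $52,530.00
Senior associate: 77.9 × $310 = $24,149.00
Junior associate: 33.2 × $215 = $7,138.00
Paralegal: 60.6 × $170 = $10,302.00
Legal assistant: 9.8 × $155 = $1,519.00
Subtotal: $52,530.00 + $24,149.00 + $7,138.00 + $10,302.00 + $1,519.00 = $95,638.00
Travel: 38.2 × $130 = $4,966.00
Total: $95,638.00 + $4,966.00 = $100,604.00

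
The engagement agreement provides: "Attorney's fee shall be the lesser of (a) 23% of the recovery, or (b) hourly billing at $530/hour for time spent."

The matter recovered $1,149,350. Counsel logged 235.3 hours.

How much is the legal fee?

(a) 23% of $1,149,350 = $264,350.50
(b) 235.3 × $530 = $124,709.00
The lesser is (b): $124,709.00.

$124,709.00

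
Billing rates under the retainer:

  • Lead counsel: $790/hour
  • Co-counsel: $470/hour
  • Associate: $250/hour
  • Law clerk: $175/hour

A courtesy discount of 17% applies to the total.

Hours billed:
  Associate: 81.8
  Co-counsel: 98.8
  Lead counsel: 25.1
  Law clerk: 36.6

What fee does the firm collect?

$77,289.60

Lead counsel: 25.1 × $790 = $19,829.00
Co-counsel: 98.8 × $470 = $46,436.00
Associate: 81.8 × $250 = $20,450.00
Law clerk: 36.6 × $175 = $6,405.00
Subtotal: $93,120.00
Less 17% discount: −$15,830.40
Total: $93,120.00 − $15,830.40 = $77,289.60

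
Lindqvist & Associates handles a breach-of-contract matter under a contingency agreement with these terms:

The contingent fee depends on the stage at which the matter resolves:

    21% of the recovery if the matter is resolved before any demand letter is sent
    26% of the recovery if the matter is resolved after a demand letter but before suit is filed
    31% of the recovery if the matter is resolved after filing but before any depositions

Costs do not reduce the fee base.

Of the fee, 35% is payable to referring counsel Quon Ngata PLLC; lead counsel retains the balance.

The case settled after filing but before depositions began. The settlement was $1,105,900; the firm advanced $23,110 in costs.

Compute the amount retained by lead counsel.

$222,838.85

Fee base is the gross recovery, $1,105,900; costs are reimbursed separately.
The matter settled after filing but before depositions began, so the 31% rate applies.
$1,105,900 × 31% = $342,829.00
Referral share: 35% of $342,829.00 = $119,990.15; lead counsel retains $342,829.00 − $119,990.15 = $222,838.85.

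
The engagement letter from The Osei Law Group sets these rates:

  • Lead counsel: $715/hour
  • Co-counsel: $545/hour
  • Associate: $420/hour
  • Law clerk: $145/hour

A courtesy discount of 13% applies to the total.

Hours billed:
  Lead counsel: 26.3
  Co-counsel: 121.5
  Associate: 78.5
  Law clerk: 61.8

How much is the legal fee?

$110,449.11

Lead counsel: 26.3 × $715 = $18,804.50
Co-counsel: 121.5 × $545 = $66,217.50
Associate: 78.5 × $420 = $32,970.00
Law clerk: 61.8 × $145 = $8,961.00
Subtotal: $126,953.00
Less 13% discount: −$16,503.89
Total: $126,953.00 − $16,503.89 = $110,449.11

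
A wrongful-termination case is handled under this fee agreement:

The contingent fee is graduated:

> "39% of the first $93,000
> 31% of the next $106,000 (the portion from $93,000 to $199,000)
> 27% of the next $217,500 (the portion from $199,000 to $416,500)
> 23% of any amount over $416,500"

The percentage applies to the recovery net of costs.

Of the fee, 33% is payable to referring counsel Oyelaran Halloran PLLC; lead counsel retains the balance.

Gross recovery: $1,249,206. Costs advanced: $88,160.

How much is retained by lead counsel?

$200,397.39

Fee base (net of costs): $1,249,206 − $88,160 = $1,161,046
First $93,000 at 39% = $36,270.00
Next $106,000 at 31% = $32,860.00
Next $217,500 at 27% = $58,725.00
Remaining $744,546 at 23% = $171,245.58
Fee: $36,270.00 + $32,860.00 + $58,725.00 + $171,245.58 = $299,100.58
Referral share: 33% of $299,100.58 = $98,703.19; lead counsel retains $299,100.58 − $98,703.19 = $200,397.39.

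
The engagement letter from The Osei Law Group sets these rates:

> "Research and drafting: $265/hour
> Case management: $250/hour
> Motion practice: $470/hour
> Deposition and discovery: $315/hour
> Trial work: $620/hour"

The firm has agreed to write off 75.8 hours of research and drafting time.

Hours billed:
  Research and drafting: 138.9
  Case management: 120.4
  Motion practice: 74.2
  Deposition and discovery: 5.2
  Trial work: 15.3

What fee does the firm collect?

Research and drafting: 138.9 × $265 = $36,808.50
Case management: 120.4 × $250 = $30,100.00
Motion practice: 74.2 × $470 = $34,874.00
Deposition and discovery: 5.2 × $315 = $1,638.00
Trial work: 15.3 × $620 = $9,486.00
Subtotal: $112,906.50
Write-off: 75.8 × $265 = $20,087.00
Total: $112,906.50 − $20,087.00 = $92,819.50

$92,819.50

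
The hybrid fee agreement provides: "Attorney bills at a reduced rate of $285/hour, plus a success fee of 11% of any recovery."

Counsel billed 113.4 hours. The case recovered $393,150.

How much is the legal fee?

Hourly: 113.4 × $285 = $32,319.00
Success fee: 11% of $393,150 = $43,246.50
Total: $32,319.00 + $43,246.50 = $75,565.50

$75,565.50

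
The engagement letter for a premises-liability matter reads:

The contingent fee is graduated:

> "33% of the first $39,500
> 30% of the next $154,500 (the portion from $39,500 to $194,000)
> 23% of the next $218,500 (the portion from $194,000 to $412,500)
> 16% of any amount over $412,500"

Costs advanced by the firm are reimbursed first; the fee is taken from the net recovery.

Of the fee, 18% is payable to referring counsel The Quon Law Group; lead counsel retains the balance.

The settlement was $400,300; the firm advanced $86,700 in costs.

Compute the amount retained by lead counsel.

$71,252.26

Fee base (net of costs): $400,300 − $86,700 = $313,600
First $39,500 at 33% = $13,035.00
Next $154,500 at 30% = $46,350.00
Remaining $119,600 at 23% = $27,508.00
Fee: $13,035.00 + $46,350.00 + $27,508.00 = $86,893.00
Referral share: 18% of $86,893.00 = $15,640.74; lead counsel retains $86,893.00 − $15,640.74 = $71,252.26.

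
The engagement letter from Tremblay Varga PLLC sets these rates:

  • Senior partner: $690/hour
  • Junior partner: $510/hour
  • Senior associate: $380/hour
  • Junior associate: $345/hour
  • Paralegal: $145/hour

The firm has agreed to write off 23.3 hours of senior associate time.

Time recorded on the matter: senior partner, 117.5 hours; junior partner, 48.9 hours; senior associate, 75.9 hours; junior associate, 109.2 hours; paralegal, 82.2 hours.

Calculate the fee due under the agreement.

Senior partner: 117.5 × $690 = $81,075.00
Junior partner: 48.9 × $510 = $24,939.00
Senior associate: 75.9 × $380 = $28,842.00
Junior associate: 109.2 × $345 = $37,674.00
Paralegal: 82.2 × $145 = $11,919.00
Subtotal: $184,449.00
Write-off: 23.3 × $380 = $8,854.00
Total: $184,449.00 − $8,854.00 = $175,595.00

$175,595.00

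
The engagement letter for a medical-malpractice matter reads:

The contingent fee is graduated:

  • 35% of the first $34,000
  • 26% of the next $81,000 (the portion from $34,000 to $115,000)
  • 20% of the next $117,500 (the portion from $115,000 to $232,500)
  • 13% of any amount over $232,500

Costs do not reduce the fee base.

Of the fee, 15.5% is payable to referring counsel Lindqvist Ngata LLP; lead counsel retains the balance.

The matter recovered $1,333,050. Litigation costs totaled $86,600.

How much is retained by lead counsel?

Fee base is the gross recovery, $1,333,050; costs are reimbursed separately.
First $34,000 at 35% = $11,900.00
Next $81,000 at 26% = $21,060.00
Next $117,500 at 20% = $23,500.00
Remaining $1,100,550 at 13% = $143,071.50
Fee: $11,900.00 + $21,060.00 + $23,500.00 + $143,071.50 = $199,531.50
Referral share: 15.5% of $199,531.50 = $30,927.38; lead counsel retains $199,531.50 − $30,927.38 = $168,604.12.

$168,604.12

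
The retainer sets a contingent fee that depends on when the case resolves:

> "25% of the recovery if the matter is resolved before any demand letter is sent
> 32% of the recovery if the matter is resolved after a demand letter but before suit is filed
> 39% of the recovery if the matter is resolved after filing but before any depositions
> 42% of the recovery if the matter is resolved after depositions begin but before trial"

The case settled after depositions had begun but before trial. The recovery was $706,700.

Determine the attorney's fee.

The matter settled after depositions had begun but before trial, so the 42% rate applies.
$706,700 × 42% = $296,814.00

$296,814.00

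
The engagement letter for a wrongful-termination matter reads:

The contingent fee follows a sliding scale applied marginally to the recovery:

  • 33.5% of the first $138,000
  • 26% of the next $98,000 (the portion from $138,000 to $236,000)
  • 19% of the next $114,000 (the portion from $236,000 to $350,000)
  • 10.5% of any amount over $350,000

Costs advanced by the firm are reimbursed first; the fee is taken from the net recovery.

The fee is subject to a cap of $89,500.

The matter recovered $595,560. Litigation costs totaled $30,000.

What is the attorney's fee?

Fee base (net of costs): $595,560 − $30,000 = $565,560
First $138,000 at 33.5% = $46,230.00
Next $98,000 at 26% = $25,480.00
Next $114,000 at 19% = $21,660.00
Remaining $215,560 at 10.5% = $22,633.80
Fee: $46,230.00 + $25,480.00 + $21,660.00 + $22,633.80 = $116,003.80
$116,003.80 exceeds the $89,500 cap, so the fee is capped at $89,500.00.

$89,500.00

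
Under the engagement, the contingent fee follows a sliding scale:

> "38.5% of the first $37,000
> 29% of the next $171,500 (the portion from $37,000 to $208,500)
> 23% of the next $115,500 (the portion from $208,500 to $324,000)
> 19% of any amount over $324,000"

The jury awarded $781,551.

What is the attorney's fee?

$177,479.69

First $37,000 at 38.5% = $14,245.00
Next $171,500 at 29% = $49,735.00
Next $115,500 at 23% = $26,565.00
Remaining $457,551 at 19% = $86,934.69
Fee: $14,245.00 + $49,735.00 + $26,565.00 + $86,934.69 = $177,479.69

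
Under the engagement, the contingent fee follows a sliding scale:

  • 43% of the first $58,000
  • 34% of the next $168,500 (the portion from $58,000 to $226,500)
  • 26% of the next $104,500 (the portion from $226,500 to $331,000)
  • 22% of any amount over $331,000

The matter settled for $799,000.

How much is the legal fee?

First $58,000 at 43% = $24,940.00
Next $168,500 at 34% = $57,290.00
Next $104,500 at 26% = $27,170.00
Remaining $468,000 at 22% = $102,960.00
Fee: $24,940.00 + $57,290.00 + $27,170.00 + $102,960.00 = $212,360.00

$212,360.00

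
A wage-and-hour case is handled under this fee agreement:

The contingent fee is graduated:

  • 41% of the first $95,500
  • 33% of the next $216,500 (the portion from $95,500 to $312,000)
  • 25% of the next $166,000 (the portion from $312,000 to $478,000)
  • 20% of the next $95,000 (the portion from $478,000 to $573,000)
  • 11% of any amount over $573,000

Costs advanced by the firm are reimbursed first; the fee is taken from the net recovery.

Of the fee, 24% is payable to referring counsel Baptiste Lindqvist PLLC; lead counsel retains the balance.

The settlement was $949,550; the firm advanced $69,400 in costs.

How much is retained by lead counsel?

$155,713.74

Fee base (net of costs): $949,550 − $69,400 = $880,150
First $95,500 at 41% = $39,155.00
Next $216,500 at 33% = $71,445.00
Next $166,000 at 25% = $41,500.00
Next $95,000 at 20% = $19,000.00
Remaining $307,150 at 11% = $33,786.50
Fee: $39,155.00 + $71,445.00 + $41,500.00 + $19,000.00 + $33,786.50 = $204,886.50
Referral share: 24% of $204,886.50 = $49,172.76; lead counsel retains $204,886.50 − $49,172.76 = $155,713.74.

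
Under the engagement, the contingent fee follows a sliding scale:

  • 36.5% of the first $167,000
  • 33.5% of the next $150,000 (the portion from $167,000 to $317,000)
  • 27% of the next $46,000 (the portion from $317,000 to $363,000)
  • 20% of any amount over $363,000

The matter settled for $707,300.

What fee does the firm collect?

First $167,000 at 36.5% = $60,955.00
Next $150,000 at 33.5% = $50,250.00
Next $46,000 at 27% = $12,420.00
Remaining $344,300 at 20% = $68,860.00
Fee: $60,955.00 + $50,250.00 + $12,420.00 + $68,860.00 = $192,485.00

$192,485.00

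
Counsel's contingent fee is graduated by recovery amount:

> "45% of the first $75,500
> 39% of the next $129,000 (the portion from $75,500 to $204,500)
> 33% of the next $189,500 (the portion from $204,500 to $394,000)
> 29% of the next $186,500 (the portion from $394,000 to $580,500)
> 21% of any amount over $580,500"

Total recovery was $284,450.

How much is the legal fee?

First $75,500 at 45% = $33,975.00
Next $129,000 at 39% = $50,310.00
Remaining $79,950 at 33% = $26,383.50
Fee: $33,975.00 + $50,310.00 + $26,383.50 = $110,668.50

$110,668.50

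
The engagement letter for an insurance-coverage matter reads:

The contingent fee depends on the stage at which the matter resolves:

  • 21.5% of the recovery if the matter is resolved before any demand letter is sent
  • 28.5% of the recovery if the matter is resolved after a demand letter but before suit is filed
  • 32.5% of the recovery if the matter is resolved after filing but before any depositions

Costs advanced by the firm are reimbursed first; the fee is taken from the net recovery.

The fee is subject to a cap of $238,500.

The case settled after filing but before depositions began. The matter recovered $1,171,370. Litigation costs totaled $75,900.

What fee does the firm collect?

$238,500.00

Fee base (net of costs): $1,171,370 − $75,900 = $1,095,470
The matter settled after filing but before depositions began, so the 32.5% rate applies.
$1,095,470 × 32.5% = $356,027.75
$356,027.75 exceeds the $238,500 cap, so the fee is capped at $238,500.00.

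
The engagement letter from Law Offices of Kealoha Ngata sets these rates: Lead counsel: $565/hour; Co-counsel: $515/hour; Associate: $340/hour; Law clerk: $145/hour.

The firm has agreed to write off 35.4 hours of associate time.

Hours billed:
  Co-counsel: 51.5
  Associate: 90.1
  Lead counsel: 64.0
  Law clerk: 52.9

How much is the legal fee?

$88,951.00

Lead counsel: 64.0 × $565 = $36,160.00
Co-counsel: 51.5 × $515 = $26,522.50
Associate: 90.1 × $340 = $30,634.00
Law clerk: 52.9 × $145 = $7,670.50
Subtotal: $100,987.00
Write-off: 35.4 × $340 = $12,036.00
Total: $100,987.00 − $12,036.00 = $88,951.00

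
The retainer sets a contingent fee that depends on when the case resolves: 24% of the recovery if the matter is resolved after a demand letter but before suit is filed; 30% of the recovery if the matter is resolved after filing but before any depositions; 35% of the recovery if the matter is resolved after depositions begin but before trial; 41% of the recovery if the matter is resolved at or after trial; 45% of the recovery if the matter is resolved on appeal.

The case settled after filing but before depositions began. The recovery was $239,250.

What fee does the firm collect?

$71,775.00

The matter settled after filing but before depositions began, so the 30% rate applies.
$239,250 × 30% = $71,775.00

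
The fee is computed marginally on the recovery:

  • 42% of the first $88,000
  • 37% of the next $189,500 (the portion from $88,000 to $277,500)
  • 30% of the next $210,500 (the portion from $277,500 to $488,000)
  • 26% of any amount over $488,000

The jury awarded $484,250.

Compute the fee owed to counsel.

$169,100.00

First $88,000 at 42% = $36,960.00
Next $189,500 at 37% = $70,115.00
Remaining $206,750 at 30% = $62,025.00
Fee: $36,960.00 + $70,115.00 + $62,025.00 = $169,100.00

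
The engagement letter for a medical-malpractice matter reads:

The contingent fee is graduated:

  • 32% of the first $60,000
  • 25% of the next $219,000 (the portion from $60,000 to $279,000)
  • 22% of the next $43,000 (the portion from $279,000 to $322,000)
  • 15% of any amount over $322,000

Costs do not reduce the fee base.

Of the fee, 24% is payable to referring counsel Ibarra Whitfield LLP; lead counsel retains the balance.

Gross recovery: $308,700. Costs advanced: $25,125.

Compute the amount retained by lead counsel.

Fee base is the gross recovery, $308,700; costs are reimbursed separately.
First $60,000 at 32% = $19,200.00
Next $219,000 at 25% = $54,750.00
Remaining $29,700 at 22% = $6,534.00
Fee: $19,200.00 + $54,750.00 + $6,534.00 = $80,484.00
Referral share: 24% of $80,484.00 = $19,316.16; lead counsel retains $80,484.00 − $19,316.16 = $61,167.84.

$61,167.84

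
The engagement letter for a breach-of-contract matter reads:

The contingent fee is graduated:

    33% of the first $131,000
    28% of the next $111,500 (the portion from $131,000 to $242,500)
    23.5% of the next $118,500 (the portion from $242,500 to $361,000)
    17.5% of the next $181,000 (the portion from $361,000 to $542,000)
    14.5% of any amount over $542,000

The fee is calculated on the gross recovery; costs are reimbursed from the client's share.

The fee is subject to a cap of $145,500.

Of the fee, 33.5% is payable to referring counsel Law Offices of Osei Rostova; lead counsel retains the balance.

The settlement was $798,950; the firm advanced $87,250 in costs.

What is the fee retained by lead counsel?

$96,757.50

Fee base is the gross recovery, $798,950; costs are reimbursed separately.
First $131,000 at 33% = $43,230.00
Next $111,500 at 28% = $31,220.00
Next $118,500 at 23.5% = $27,847.50
Next $181,000 at 17.5% = $31,675.00
Remaining $256,950 at 14.5% = $37,257.75
Fee: $43,230.00 + $31,220.00 + $27,847.50 + $31,675.00 + $37,257.75 = $171,230.25
$171,230.25 exceeds the $145,500 cap, so the fee is capped at $145,500.00.
Referral share: 33.5% of $145,500.00 = $48,742.50; lead counsel retains $145,500.00 − $48,742.50 = $96,757.50.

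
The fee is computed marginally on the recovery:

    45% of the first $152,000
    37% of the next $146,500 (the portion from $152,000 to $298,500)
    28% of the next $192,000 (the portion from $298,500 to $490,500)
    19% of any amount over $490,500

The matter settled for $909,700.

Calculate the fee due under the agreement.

$256,013.00

First $152,000 at 45% = $68,400.00
Next $146,500 at 37% = $54,205.00
Next $192,000 at 28% = $53,760.00
Remaining $419,200 at 19% = $79,648.00
Fee: $68,400.00 + $54,205.00 + $53,760.00 + $79,648.00 = $256,013.00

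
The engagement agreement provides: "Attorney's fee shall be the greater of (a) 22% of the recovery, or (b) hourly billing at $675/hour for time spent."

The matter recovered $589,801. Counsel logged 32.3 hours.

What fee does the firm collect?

$129,756.22

(a) 22% of $589,801 = $129,756.22
(b) 32.3 × $675 = $21,802.50
The greater is (a): $129,756.22.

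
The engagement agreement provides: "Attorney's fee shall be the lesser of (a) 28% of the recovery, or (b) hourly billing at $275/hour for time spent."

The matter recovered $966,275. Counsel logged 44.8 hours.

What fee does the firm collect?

$12,320.00

(a) 28% of $966,275 = $270,557.00
(b) 44.8 × $275 = $12,320.00
The lesser is (b): $12,320.00.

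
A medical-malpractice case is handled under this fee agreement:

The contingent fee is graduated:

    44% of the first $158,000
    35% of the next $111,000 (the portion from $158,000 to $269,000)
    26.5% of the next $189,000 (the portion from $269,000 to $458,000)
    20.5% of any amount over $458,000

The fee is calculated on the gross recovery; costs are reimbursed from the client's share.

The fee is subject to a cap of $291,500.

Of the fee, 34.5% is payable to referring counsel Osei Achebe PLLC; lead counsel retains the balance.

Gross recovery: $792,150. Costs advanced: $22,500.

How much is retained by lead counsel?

Fee base is the gross recovery, $792,150; costs are reimbursed separately.
First $158,000 at 44% = $69,520.00
Next $111,000 at 35% = $38,850.00
Next $189,000 at 26.5% = $50,085.00
Remaining $334,150 at 20.5% = $68,500.75
Fee: $69,520.00 + $38,850.00 + $50,085.00 + $68,500.75 = $226,955.75
$226,955.75 is under the $291,500 cap.
Referral share: 34.5% of $226,955.75 = $78,299.73; lead counsel retains $226,955.75 − $78,299.73 = $148,656.02.

$148,656.02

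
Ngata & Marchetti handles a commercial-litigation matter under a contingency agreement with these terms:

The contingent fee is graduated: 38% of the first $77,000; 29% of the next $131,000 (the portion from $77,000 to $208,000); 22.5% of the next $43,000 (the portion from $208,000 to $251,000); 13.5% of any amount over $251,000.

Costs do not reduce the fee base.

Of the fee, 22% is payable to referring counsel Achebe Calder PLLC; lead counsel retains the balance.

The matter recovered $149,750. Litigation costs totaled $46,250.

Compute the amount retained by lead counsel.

$39,278.85

Fee base is the gross recovery, $149,750; costs are reimbursed separately.
First $77,000 at 38% = $29,260.00
Remaining $72,750 at 29% = $21,097.50
Fee: $29,260.00 + $21,097.50 = $50,357.50
Referral share: 22% of $50,357.50 = $11,078.65; lead counsel retains $50,357.50 − $11,078.65 = $39,278.85.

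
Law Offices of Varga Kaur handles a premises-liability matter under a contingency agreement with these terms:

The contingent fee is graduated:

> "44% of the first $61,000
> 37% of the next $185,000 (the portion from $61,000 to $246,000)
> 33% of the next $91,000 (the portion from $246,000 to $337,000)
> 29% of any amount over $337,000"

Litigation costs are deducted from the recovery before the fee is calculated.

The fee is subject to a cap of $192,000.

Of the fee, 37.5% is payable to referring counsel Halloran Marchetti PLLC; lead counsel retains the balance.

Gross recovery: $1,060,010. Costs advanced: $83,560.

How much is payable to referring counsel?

Fee base (net of costs): $1,060,010 − $83,560 = $976,450
First $61,000 at 44% = $26,840.00
Next $185,000 at 37% = $68,450.00
Next $91,000 at 33% = $30,030.00
Remaining $639,450 at 29% = $185,440.50
Fee: $26,840.00 + $68,450.00 + $30,030.00 + $185,440.50 = $310,760.50
$310,760.50 exceeds the $192,000 cap, so the fee is capped at $192,000.00.
Referral share: 37.5% of $192,000.00 = $72,000.00; lead counsel retains $192,000.00 − $72,000.00 = $120,000.00.

$72,000.00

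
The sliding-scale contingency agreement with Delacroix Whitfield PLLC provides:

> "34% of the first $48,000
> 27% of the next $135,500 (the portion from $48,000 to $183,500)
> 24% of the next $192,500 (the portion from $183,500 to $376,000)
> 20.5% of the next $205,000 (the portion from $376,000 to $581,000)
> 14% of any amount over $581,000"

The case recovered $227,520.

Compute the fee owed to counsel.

First $48,000 at 34% = $16,320.00
Next $135,500 at 27% = $36,585.00
Remaining $44,020 at 24% = $10,564.80
Fee: $16,320.00 + $36,585.00 + $10,564.80 = $63,469.80

$63,469.80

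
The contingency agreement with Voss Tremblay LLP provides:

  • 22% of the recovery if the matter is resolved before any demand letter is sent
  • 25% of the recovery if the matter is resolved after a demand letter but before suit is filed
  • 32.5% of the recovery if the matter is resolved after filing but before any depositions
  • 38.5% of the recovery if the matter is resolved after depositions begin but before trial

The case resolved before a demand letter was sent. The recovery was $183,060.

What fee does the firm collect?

$40,273.20

The matter resolved before a demand letter was sent, so the 22% rate applies.
$183,060 × 22% = $40,273.20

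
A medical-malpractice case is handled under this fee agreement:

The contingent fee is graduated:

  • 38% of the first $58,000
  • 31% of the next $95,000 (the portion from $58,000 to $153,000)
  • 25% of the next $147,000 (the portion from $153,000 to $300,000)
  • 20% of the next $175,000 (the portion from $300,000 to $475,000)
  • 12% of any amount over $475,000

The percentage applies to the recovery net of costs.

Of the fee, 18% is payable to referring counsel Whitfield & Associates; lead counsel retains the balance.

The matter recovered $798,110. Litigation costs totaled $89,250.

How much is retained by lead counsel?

$124,068.62

Fee base (net of costs): $798,110 − $89,250 = $708,860
First $58,000 at 38% = $22,040.00
Next $95,000 at 31% = $29,450.00
Next $147,000 at 25% = $36,750.00
Next $175,000 at 20% = $35,000.00
Remaining $233,860 at 12% = $28,063.20
Fee: $22,040.00 + $29,450.00 + $36,750.00 + $35,000.00 + $28,063.20 = $151,303.20
Referral share: 18% of $151,303.20 = $27,234.58; lead counsel retains $151,303.20 − $27,234.58 = $124,068.62.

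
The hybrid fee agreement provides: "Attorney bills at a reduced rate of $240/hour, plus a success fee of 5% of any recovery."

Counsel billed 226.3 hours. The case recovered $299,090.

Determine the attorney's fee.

$69,266.50

Hourly: 226.3 × $240 = $54,312.00
Success fee: 5% of $299,090 = $14,954.50
Total: $54,312.00 + $14,954.50 = $69,266.50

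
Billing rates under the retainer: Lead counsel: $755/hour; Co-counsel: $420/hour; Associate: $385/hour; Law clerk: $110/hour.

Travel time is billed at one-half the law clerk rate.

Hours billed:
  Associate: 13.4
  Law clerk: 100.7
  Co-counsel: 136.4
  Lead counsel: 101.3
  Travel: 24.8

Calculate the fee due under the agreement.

$151,369.50

Lead counsel: 101.3 × $755 = $76,481.50
Co-counsel: 136.4 × $420 = $57,288.00
Associate: 13.4 × $385 = $5,159.00
Law clerk: 100.7 × $110 = $11,077.00
Subtotal: $76,481.50 + $57,288.00 + $5,159.00 + $11,077.00 = $150,005.50
Travel: 24.8 × ($110 ÷ 2) = 24.8 × $55.00 = $1,364.00
Total: $150,005.50 + $1,364.00 = $151,369.50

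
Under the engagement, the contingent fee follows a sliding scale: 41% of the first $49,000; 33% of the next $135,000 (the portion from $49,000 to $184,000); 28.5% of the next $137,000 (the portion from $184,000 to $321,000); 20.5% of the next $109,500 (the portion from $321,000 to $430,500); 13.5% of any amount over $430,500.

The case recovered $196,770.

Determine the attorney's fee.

First $49,000 at 41% = $20,090.00
Next $135,000 at 33% = $44,550.00
Remaining $12,770 at 28.5% = $3,639.45
Fee: $20,090.00 + $44,550.00 + $3,639.45 = $68,279.45

$68,279.45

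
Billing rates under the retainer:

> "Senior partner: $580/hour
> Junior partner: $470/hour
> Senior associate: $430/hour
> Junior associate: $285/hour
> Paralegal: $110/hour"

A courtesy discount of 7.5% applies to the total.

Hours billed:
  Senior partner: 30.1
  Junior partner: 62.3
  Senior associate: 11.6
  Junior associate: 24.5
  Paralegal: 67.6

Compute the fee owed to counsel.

$61,184.59

Senior partner: 30.1 × $580 = $17,458.00
Junior partner: 62.3 × $470 = $29,281.00
Senior associate: 11.6 × $430 = $4,988.00
Junior associate: 24.5 × $285 = $6,982.50
Paralegal: 67.6 × $110 = $7,436.00
Subtotal: $66,145.50
Less 7.5% discount: −$4,960.91
Total: $66,145.50 − $4,960.91 = $61,184.59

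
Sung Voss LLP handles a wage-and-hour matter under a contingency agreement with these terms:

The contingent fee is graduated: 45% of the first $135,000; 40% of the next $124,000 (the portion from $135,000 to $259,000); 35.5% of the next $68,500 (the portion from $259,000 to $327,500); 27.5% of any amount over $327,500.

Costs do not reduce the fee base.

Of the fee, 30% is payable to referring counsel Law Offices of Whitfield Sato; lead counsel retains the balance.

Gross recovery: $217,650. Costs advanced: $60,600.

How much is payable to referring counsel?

Fee base is the gross recovery, $217,650; costs are reimbursed separately.
First $135,000 at 45% = $60,750.00
Remaining $82,650 at 40% = $33,060.00
Fee: $60,750.00 + $33,060.00 = $93,810.00
Referral share: 30% of $93,810.00 = $28,143.00; lead counsel retains $93,810.00 − $28,143.00 = $65,667.00.

$28,143.00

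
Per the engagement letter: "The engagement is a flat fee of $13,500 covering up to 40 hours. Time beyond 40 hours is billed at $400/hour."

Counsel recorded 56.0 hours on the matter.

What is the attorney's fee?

$19,900.00

Flat fee: $13,500.00
Excess hours: 56.0 − 40 = 16.0
Overrun: 16.0 × $400 = $6,400.00
Total: $13,500.00 + $6,400.00 = $19,900.00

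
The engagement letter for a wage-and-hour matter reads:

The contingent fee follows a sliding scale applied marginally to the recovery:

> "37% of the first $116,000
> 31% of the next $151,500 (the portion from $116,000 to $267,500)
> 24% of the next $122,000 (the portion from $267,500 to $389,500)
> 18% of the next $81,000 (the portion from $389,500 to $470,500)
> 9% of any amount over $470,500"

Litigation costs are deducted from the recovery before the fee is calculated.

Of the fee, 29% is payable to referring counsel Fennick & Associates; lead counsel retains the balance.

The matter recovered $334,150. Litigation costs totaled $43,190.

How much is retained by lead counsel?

$67,815.93

Fee base (net of costs): $334,150 − $43,190 = $290,960
First $116,000 at 37% = $42,920.00
Next $151,500 at 31% = $46,965.00
Remaining $23,460 at 24% = $5,630.40
Fee: $42,920.00 + $46,965.00 + $5,630.40 = $95,515.40
Referral share: 29% of $95,515.40 = $27,699.47; lead counsel retains $95,515.40 − $27,699.47 = $67,815.93.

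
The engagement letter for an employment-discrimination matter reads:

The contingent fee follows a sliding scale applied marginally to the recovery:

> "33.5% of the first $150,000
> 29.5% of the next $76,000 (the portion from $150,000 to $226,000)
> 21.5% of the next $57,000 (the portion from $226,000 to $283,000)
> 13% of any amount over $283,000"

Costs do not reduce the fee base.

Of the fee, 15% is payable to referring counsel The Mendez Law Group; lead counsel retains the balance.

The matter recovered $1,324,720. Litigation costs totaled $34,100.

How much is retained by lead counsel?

$187,296.31

Fee base is the gross recovery, $1,324,720; costs are reimbursed separately.
First $150,000 at 33.5% = $50,250.00
Next $76,000 at 29.5% = $22,420.00
Next $57,000 at 21.5% = $12,255.00
Remaining $1,041,720 at 13% = $135,423.60
Fee: $50,250.00 + $22,420.00 + $12,255.00 + $135,423.60 = $220,348.60
Referral share: 15% of $220,348.60 = $33,052.29; lead counsel retains $220,348.60 − $33,052.29 = $187,296.31.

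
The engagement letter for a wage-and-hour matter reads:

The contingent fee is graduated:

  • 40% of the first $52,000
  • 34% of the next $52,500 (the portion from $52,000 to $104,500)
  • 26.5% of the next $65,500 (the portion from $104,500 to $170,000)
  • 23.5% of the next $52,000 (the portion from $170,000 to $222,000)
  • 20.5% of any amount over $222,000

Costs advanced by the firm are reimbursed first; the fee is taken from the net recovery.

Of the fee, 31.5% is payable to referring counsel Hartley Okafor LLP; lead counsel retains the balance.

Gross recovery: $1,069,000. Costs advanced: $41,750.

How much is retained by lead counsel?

$159,813.07

Fee base (net of costs): $1,069,000 − $41,750 = $1,027,250
First $52,000 at 40% = $20,800.00
Next $52,500 at 34% = $17,850.00
Next $65,500 at 26.5% = $17,357.50
Next $52,000 at 23.5% = $12,220.00
Remaining $805,250 at 20.5% = $165,076.25
Fee: $20,800.00 + $17,850.00 + $17,357.50 + $12,220.00 + $165,076.25 = $233,303.75
Referral share: 31.5% of $233,303.75 = $73,490.68; lead counsel retains $233,303.75 − $73,490.68 = $159,813.07.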